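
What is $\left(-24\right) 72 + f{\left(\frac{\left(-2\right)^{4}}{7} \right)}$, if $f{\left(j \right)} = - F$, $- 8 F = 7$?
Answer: $- \frac{13817}{8} \approx -1727.1$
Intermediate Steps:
$F = - \frac{7}{8}$ ($F = \left(- \frac{1}{8}\right) 7 = - \frac{7}{8} \approx -0.875$)
$f{\left(j \right)} = \frac{7}{8}$ ($f{\left(j \right)} = \left(-1\right) \left(- \frac{7}{8}\right) = \frac{7}{8}$)
$\left(-24\right) 72 + f{\left(\frac{\left(-2\right)^{4}}{7} \right)} = \left(-24\right) 72 + \frac{7}{8} = -1728 + \frac{7}{8} = - \frac{13817}{8}$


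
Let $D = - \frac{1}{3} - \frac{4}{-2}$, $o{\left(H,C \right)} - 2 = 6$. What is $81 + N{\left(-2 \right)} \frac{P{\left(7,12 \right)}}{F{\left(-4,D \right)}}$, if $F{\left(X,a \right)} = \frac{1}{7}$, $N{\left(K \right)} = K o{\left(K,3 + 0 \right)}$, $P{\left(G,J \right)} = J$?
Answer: $-1263$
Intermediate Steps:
$o{\left(H,C \right)} = 8$ ($o{\left(H,C \right)} = 2 + 6 = 8$)
$D = \frac{5}{3}$ ($D = \left(-1\right) \frac{1}{3} - -2 = - \frac{1}{3} + 2 = \frac{5}{3} \approx 1.6667$)
$N{\left(K \right)} = 8 K$ ($N{\left(K \right)} = K 8 = 8 K$)
$F{\left(X,a \right)} = \frac{1}{7}$
$81 + N{\left(-2 \right)} \frac{P{\left(7,12 \right)}}{F{\left(-4,D \right)}} = 81 + 8 \left(-2\right) 12 \frac{1}{\frac{1}{7}} = 81 - 16 \cdot 12 \cdot 7 = 81 - 1344 = -1263$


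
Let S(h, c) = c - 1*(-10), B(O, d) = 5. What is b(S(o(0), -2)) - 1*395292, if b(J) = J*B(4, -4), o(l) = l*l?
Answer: -395252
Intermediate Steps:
o(l) = l²
S(h, c) = 10 + c (S(h, c) = c + 10 = 10 + c)
b(J) = 5*J (b(J) = J*5 = 5*J)
b(S(o(0), -2)) - 1*395292 = 5*(10 - 2) - 1*395292 = 5*8 - 395292 = 40 - 395292 = -395252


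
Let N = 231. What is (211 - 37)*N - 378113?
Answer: -337919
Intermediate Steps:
(211 - 37)*N - 378113 = (211 - 37)*231 - 378113 = 174*231 - 378113 = 40194 - 378113 = -337919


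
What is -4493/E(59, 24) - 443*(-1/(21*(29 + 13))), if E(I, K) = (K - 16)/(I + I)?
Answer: -116902481/1764 ≈ -66271.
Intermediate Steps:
E(I, K) = (-16 + K)/(2*I) (E(I, K) = (-16 + K)/((2*I)) = (-16 + K)*(1/(2*I)) = (-16 + K)/(2*I))
-4493/E(59, 24) - 443*(-1/(21*(29 + 13))) = -4493*118/(-16 + 24) - 443*(-1/(21*(29 + 13))) = -4493/((½)*(1/59)*8) - 443/((-21*42)) = -4493/4/59 - 443/(-882) = -4493*59/4 - 443*(-1/882) = -265087/4 + 443/882 = -116902481/1764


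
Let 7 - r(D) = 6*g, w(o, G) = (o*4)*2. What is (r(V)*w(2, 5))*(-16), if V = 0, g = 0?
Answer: -1792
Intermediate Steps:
w(o, G) = 8*o (w(o, G) = (4*o)*2 = 8*o)
r(D) = 7 (r(D) = 7 - 6*0 = 7 - 1*0 = 7 + 0 = 7)
(r(V)*w(2, 5))*(-16) = (7*(8*2))*(-16) = (7*16)*(-16) = 112*(-16) = -1792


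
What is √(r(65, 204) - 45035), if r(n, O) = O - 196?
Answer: 3*I*√5003 ≈ 212.2*I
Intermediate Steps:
r(n, O) = -196 + O
√(r(65, 204) - 45035) = √((-196 + 204) - 45035) = √(8 - 45035) = √(-45027) = 3*I*√5003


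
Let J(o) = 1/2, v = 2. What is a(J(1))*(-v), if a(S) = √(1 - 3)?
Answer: -2*I*√2 ≈ -2.8284*I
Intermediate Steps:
J(o) = ½
a(S) = I*√2 (a(S) = √(-2) = I*√2)
a(J(1))*(-v) = (I*√2)*(-1*2) = (I*√2)*(-2) = -2*I*√2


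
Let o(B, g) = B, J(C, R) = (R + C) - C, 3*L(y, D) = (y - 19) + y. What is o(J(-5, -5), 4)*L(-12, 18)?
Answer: 215/3 ≈ 71.667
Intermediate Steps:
L(y, D) = -19/3 + 2*y/3 (L(y, D) = ((y - 19) + y)/3 = ((-19 + y) + y)/3 = (-19 + 2*y)/3 = -19/3 + 2*y/3)
J(C, R) = R (J(C, R) = (C + R) - C = R)
o(J(-5, -5), 4)*L(-12, 18) = -5*(-19/3 + (2/3)*(-12)) = -5*(-19/3 - 8) = -5*(-43/3) = 215/3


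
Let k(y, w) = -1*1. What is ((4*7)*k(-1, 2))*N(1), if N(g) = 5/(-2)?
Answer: 70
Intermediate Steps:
k(y, w) = -1
N(g) = -5/2 (N(g) = 5*(-½) = -5/2)
((4*7)*k(-1, 2))*N(1) = ((4*7)*(-1))*(-5/2) = (28*(-1))*(-5/2) = -28*(-5/2) = 70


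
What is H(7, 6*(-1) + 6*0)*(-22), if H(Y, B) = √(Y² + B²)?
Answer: -22*√85 ≈ -202.83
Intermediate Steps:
H(Y, B) = √(B² + Y²)
H(7, 6*(-1) + 6*0)*(-22) = √((6*(-1) + 6*0)² + 7²)*(-22) = √((-6 + 0)² + 49)*(-22) = √((-6)² + 49)*(-22) = √(36 + 49)*(-22) = √85*(-22) = -22*√85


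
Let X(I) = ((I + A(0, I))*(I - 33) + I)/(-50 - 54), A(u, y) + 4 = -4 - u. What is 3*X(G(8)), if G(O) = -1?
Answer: -915/104 ≈ -8.7981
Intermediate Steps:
A(u, y) = -8 - u (A(u, y) = -4 + (-4 - u) = -8 - u)
X(I) = -I/104 - (-33 + I)*(-8 + I)/104 (X(I) = ((I + (-8 - 1*0))*(I - 33) + I)/(-50 - 54) = ((I + (-8 + 0))*(-33 + I) + I)/(-104) = ((I - 8)*(-33 + I) + I)*(-1/104) = ((-8 + I)*(-33 + I) + I)*(-1/104) = ((-33 + I)*(-8 + I) + I)*(-1/104) = (I + (-33 + I)*(-8 + I))*(-1/104) = -I/104 - (-33 + I)*(-8 + I)/104)
3*X(G(8)) = 3*(-33/13 - 1/104*(-1)**2 + (5/13)*(-1)) = 3*(-33/13 - 1/104*1 - 5/13) = 3*(-33/13 - 1/104 - 5/13) = 3*(-305/104) = -915/104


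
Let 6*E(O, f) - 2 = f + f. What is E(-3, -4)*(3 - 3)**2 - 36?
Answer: -36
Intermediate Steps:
E(O, f) = 1/3 + f/3 (E(O, f) = 1/3 + (f + f)/6 = 1/3 + (2*f)/6 = 1/3 + f/3)
E(-3, -4)*(3 - 3)**2 - 36 = (1/3 + (1/3)*(-4))*(3 - 3)**2 - 36 = (1/3 - 4/3)*0**2 - 36 = -1*0 - 36 = 0 - 36 = -36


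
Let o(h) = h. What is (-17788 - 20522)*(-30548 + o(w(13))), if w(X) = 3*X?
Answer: 1168799790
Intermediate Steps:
(-17788 - 20522)*(-30548 + o(w(13))) = (-17788 - 20522)*(-30548 + 3*13) = -38310*(-30548 + 39) = -38310*(-30509) = 1168799790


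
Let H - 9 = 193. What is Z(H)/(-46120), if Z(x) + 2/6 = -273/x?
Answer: 1021/27948720 ≈ 3.6531e-5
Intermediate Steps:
H = 202 (H = 9 + 193 = 202)
Z(x) = -⅓ - 273/x
Z(H)/(-46120) = ((⅓)*(-819 - 1*202)/202)/(-46120) = ((⅓)*(1/202)*(-819 - 202))*(-1/46120) = ((⅓)*(1/202)*(-1021))*(-1/46120) = -1021/606*(-1/46120) = 1021/27948720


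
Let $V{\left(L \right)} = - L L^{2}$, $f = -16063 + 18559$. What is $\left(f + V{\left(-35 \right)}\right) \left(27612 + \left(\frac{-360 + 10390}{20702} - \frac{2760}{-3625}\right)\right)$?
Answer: $\frac{9401910800559317}{7504475} \approx 1.2528 \cdot 10^{9}$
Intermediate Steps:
$f = 2496$
$V{\left(L \right)} = - L^{3}$
$\left(f + V{\left(-35 \right)}\right) \left(27612 + \left(\frac{-360 + 10390}{20702} - \frac{2760}{-3625}\right)\right) = \left(2496 - \left(-35\right)^{3}\right) \left(27612 + \left(\frac{-360 + 10390}{20702} - \frac{2760}{-3625}\right)\right) = \left(2496 - -42875\right) \left(27612 + \left(10030 \cdot \frac{1}{20702} - - \frac{552}{725}\right)\right) = \left(2496 + 42875\right) \left(27612 + \left(\frac{5015}{10351} + \frac{552}{725}\right)\right) = 45371 \left(27612 + \frac{9349627}{7504475}\right) = 45371 \cdot \frac{207222913327}{7504475} = \frac{9401910800559317}{7504475}$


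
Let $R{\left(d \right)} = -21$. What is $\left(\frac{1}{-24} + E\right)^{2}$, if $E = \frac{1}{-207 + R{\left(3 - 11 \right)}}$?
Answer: $\frac{49}{23104} \approx 0.0021208$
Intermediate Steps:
$E = - \frac{1}{228}$ ($E = \frac{1}{-207 - 21} = \frac{1}{-228} = - \frac{1}{228} \approx -0.004386$)
$\left(\frac{1}{-24} + E\right)^{2} = \left(\frac{1}{-24} - \frac{1}{228}\right)^{2} = \left(- \frac{1}{24} - \frac{1}{228}\right)^{2} = \left(- \frac{7}{152}\right)^{2} = \frac{49}{23104}$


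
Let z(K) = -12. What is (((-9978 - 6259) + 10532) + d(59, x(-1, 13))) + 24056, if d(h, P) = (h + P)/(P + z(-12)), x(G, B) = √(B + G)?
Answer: 201801/11 - 71*√3/66 ≈ 18344.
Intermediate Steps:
d(h, P) = (P + h)/(-12 + P) (d(h, P) = (h + P)/(P - 12) = (P + h)/(-12 + P))
(((-9978 - 6259) + 10532) + d(59, x(-1, 13))) + 24056 = (((-9978 - 6259) + 10532) + (√(13 - 1) + 59)/(-12 + √(13 - 1))) + 24056 = ((-16237 + 10532) + (√12 + 59)/(-12 + √12)) + 24056 = (-5705 + (2*√3 + 59)/(-12 + 2*√3)) + 24056 = (-5705 + (59 + 2*√3)/(-12 + 2*√3)) + 24056 = 18351 + (59 + 2*√3)/(-12 + 2*√3)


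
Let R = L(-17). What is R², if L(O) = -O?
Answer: 289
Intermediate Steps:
R = 17 (R = -1*(-17) = 17)
R² = 17² = 289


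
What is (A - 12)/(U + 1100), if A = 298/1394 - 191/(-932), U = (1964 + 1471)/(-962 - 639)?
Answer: -12044728053/1141786214660 ≈ -0.010549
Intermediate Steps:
U = -3435/1601 (U = 3435/(-1601) = 3435*(-1/1601) = -3435/1601 ≈ -2.1455)
A = 271995/649604 (A = 298*(1/1394) - 191*(-1/932) = 149/697 + 191/932 = 271995/649604 ≈ 0.41871)
(A - 12)/(U + 1100) = (271995/649604 - 12)/(-3435/1601 + 1100) = -7523253/(649604*1757665/1601) = -7523253/649604*1601/1757665 = -12044728053/1141786214660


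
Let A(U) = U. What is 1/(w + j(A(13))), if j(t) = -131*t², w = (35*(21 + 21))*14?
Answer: -1/1559 ≈ -0.00064144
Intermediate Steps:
w = 20580 (w = (35*42)*14 = 1470*14 = 20580)
1/(w + j(A(13))) = 1/(20580 - 131*13²) = 1/(20580 - 131*169) = 1/(20580 - 22139) = 1/(-1559) = -1/1559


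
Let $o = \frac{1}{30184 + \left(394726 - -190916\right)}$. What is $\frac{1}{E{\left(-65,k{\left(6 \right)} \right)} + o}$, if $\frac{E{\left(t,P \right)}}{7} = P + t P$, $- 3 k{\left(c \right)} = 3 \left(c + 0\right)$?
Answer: $\frac{615826}{1655340289} \approx 0.00037202$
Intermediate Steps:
$k{\left(c \right)} = - c$ ($k{\left(c \right)} = - \frac{3 \left(c + 0\right)}{3} = - \frac{3 c}{3} = - c$)
$E{\left(t,P \right)} = 7 P + 7 P t$ ($E{\left(t,P \right)} = 7 \left(P + t P\right) = 7 \left(P + P t\right) = 7 P + 7 P t$)
$o = \frac{1}{615826}$ ($o = \frac{1}{30184 + \left(394726 + 190916\right)} = \frac{1}{30184 + 585642} = \frac{1}{615826} \approx 1.6238 \cdot 10^{-6}$)
$\frac{1}{E{\left(-65,k{\left(6 \right)} \right)} + o} = \frac{1}{7 \left(\left(-1\right) 6\right) \left(1 - 65\right) + \frac{1}{615826}} = \frac{1}{7 \left(-6\right) \left(-64\right) + \frac{1}{615826}} = \frac{1}{2688 + \frac{1}{615826}} = \frac{1}{\frac{1655340289}{615826}} = \frac{615826}{1655340289}$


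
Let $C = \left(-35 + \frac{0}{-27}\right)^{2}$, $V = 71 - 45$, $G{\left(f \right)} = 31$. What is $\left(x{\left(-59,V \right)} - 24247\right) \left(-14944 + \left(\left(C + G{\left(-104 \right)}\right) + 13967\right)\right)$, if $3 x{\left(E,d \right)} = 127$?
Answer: $-6753102$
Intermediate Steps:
$V = 26$
$C = 1225$ ($C = \left(-35 + 0 \left(- \frac{1}{27}\right)\right)^{2} = \left(-35 + 0\right)^{2} = \left(-35\right)^{2} = 1225$)
$x{\left(E,d \right)} = \frac{127}{3}$ ($x{\left(E,d \right)} = \frac{1}{3} \cdot 127 = \frac{127}{3}$)
$\left(x{\left(-59,V \right)} - 24247\right) \left(-14944 + \left(\left(C + G{\left(-104 \right)}\right) + 13967\right)\right) = \left(\frac{127}{3} - 24247\right) \left(-14944 + \left(\left(1225 + 31\right) + 13967\right)\right) = - \frac{72614 \left(-14944 + \left(1256 + 13967\right)\right)}{3} = - \frac{72614 \left(-14944 + 15223\right)}{3} = \left(- \frac{72614}{3}\right) 279 = -6753102$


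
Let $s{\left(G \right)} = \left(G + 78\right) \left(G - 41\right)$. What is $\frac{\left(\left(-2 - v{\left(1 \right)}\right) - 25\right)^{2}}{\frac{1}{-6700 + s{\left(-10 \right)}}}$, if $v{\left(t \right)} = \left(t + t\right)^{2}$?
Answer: $-9771448$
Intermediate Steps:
$s{\left(G \right)} = \left(-41 + G\right) \left(78 + G\right)$ ($s{\left(G \right)} = \left(78 + G\right) \left(-41 + G\right) = \left(-41 + G\right) \left(78 + G\right)$)
$v{\left(t \right)} = 4 t^{2}$ ($v{\left(t \right)} = \left(2 t\right)^{2} = 4 t^{2}$)
$\frac{\left(\left(-2 - v{\left(1 \right)}\right) - 25\right)^{2}}{\frac{1}{-6700 + s{\left(-10 \right)}}} = \frac{\left(\left(-2 - 4 \cdot 1^{2}\right) - 25\right)^{2}}{\frac{1}{-6700 + \left(-3198 + \left(-10\right)^{2} + 37 \left(-10\right)\right)}} = \frac{\left(\left(-2 - 4 \cdot 1\right) - 25\right)^{2}}{\frac{1}{-6700 - 3468}} = \frac{\left(\left(-2 - 4\right) - 25\right)^{2}}{\frac{1}{-6700 - 3468}} = \frac{\left(\left(-2 - 4\right) - 25\right)^{2}}{\frac{1}{-10168}} = \frac{\left(-6 - 25\right)^{2}}{- \frac{1}{10168}} = \left(-31\right)^{2} \left(-10168\right) = 961 \left(-10168\right) = -9771448$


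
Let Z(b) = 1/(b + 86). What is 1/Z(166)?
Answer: 252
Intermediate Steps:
Z(b) = 1/(86 + b)
1/Z(166) = 1/(1/(86 + 166)) = 1/(1/252) = 252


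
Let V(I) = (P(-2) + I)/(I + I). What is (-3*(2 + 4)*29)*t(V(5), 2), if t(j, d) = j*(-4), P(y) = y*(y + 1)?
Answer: 7308/5 ≈ 1461.6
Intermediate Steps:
P(y) = y*(1 + y)
V(I) = (2 + I)/(2*I) (V(I) = (-2*(1 - 2) + I)/(I + I) = (-2*(-1) + I)/((2*I)) = (2 + I)*(1/(2*I)) = (2 + I)/(2*I))
t(j, d) = -4*j
(-3*(2 + 4)*29)*t(V(5), 2) = (-3*(2 + 4)*29)*(-2*(2 + 5)/5) = (-3*6*29)*(-2*7/5) = (-18*29)*(-4*7/10) = -522*(-14/5) = 7308/5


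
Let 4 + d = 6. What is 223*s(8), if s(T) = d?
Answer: 446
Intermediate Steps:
d = 2 (d = -4 + 6 = 2)
s(T) = 2
223*s(8) = 223*2 = 446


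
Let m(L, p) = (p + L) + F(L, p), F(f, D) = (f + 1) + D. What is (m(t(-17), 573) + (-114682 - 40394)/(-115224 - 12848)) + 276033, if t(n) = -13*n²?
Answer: 8634204757/32018 ≈ 2.6967e+5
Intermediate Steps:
F(f, D) = 1 + D + f (F(f, D) = (1 + f) + D = 1 + D + f)
m(L, p) = 1 + 2*L + 2*p (m(L, p) = (p + L) + (1 + p + L) = (L + p) + (1 + L + p) = 1 + 2*L + 2*p)
(m(t(-17), 573) + (-114682 - 40394)/(-115224 - 12848)) + 276033 = ((1 + 2*(-13*(-17)²) + 2*573) + (-114682 - 40394)/(-115224 - 12848)) + 276033 = ((1 + 2*(-13*289) + 1146) - 155076/(-128072)) + 276033 = ((1 + 2*(-3757) + 1146) - 155076*(-1/128072)) + 276033 = ((1 - 7514 + 1146) + 38769/32018) + 276033 = (-6367 + 38769/32018) + 276033 = -203819837/32018 + 276033 = 8634204757/32018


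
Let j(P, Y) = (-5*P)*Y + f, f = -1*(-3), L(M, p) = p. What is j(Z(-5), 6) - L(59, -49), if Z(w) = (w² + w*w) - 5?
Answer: -1298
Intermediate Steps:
f = 3
Z(w) = -5 + 2*w² (Z(w) = (w² + w²) - 5 = 2*w² - 5 = -5 + 2*w²)
j(P, Y) = 3 - 5*P*Y (j(P, Y) = (-5*P)*Y + 3 = -5*P*Y + 3 = 3 - 5*P*Y)
j(Z(-5), 6) - L(59, -49) = (3 - 5*(-5 + 2*(-5)²)*6) - 1*(-49) = (3 - 5*(-5 + 2*25)*6) + 49 = (3 - 5*(-5 + 50)*6) + 49 = (3 - 5*45*6) + 49 = (3 - 1350) + 49 = -1347 + 49 = -1298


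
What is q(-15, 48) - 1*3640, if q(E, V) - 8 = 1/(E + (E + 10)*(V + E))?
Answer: -653761/180 ≈ -3632.0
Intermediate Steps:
q(E, V) = 8 + 1/(E + (10 + E)*(E + V)) (q(E, V) = 8 + 1/(E + (E + 10)*(V + E)) = 8 + 1/(E + (10 + E)*(E + V)))
q(-15, 48) - 1*3640 = (1 + 8*(-15)**2 + 80*48 + 88*(-15) + 8*(-15)*48)/((-15)**2 + 10*48 + 11*(-15) - 15*48) - 1*3640 = (1 + 8*225 + 3840 - 1320 - 5760)/(225 + 480 - 165 - 720) - 3640 = (1 + 1800 + 3840 - 1320 - 5760)/(-180) - 3640 = -1/180*(-1439) - 3640 = 1439/180 - 3640 = -653761/180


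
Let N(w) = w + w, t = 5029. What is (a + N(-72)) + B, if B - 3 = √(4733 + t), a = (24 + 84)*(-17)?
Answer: -1977 + √9762 ≈ -1878.2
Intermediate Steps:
N(w) = 2*w
a = -1836 (a = 108*(-17) = -1836)
B = 3 + √9762 (B = 3 + √(4733 + 5029) = 3 + √9762 ≈ 101.80)
(a + N(-72)) + B = (-1836 + 2*(-72)) + (3 + √9762) = (-1836 - 144) + (3 + √9762) = -1980 + (3 + √9762) = -1977 + √9762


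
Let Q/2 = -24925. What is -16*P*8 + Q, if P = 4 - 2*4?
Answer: -49338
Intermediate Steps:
Q = -49850 (Q = 2*(-24925) = -49850)
P = -4 (P = 4 - 8 = -4)
-16*P*8 + Q = -16*(-4)*8 - 49850 = 64*8 - 49850 = 512 - 49850 = -49338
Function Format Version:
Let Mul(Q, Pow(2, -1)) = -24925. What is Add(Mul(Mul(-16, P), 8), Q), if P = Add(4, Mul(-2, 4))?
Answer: -49338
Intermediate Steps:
Q = -49850 (Q = Mul(2, -24925) = -49850)
P = -4 (P = Add(4, -8) = -4)
Add(Mul(Mul(-16, P), 8), Q) = Add(Mul(Mul(-16, -4), 8), -49850) = Add(Mul(64, 8), -49850) = Add(512, -49850) = -49338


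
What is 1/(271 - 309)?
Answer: -1/38 ≈ -0.026316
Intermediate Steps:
1/(271 - 309) = 1/(-38) = -1/38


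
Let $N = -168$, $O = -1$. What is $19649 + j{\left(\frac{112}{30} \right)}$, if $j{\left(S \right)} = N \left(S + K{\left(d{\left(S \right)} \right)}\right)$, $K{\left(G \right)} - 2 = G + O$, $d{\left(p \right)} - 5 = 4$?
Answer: $\frac{86709}{5} \approx 17342.0$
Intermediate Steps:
$d{\left(p \right)} = 9$ ($d{\left(p \right)} = 5 + 4 = 9$)
$K{\left(G \right)} = 1 + G$ ($K{\left(G \right)} = 2 + \left(G - 1\right) = 2 + \left(-1 + G\right) = 1 + G$)
$j{\left(S \right)} = -1680 - 168 S$ ($j{\left(S \right)} = - 168 \left(S + \left(1 + 9\right)\right) = - 168 \left(S + 10\right) = - 168 \left(10 + S\right) = -1680 - 168 S$)
$19649 + j{\left(\frac{112}{30} \right)} = 19649 - \left(1680 + 168 \cdot \frac{112}{30}\right) = 19649 - \left(1680 + 168 \cdot 112 \cdot \frac{1}{30}\right) = 19649 - \frac{11536}{5} = \frac{86709}{5}$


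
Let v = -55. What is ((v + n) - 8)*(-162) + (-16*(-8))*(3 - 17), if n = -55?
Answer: 17324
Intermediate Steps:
((v + n) - 8)*(-162) + (-16*(-8))*(3 - 17) = ((-55 - 55) - 8)*(-162) + (-16*(-8))*(3 - 17) = (-110 - 8)*(-162) + 128*(-14) = -118*(-162) - 1792 = 19116 - 1792 = 17324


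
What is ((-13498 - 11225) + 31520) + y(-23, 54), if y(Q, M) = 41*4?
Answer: 6961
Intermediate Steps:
y(Q, M) = 164
((-13498 - 11225) + 31520) + y(-23, 54) = ((-13498 - 11225) + 31520) + 164 = (-24723 + 31520) + 164 = 6797 + 164 = 6961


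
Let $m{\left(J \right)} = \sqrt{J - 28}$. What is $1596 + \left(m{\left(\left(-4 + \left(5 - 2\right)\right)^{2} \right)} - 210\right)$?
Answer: $1386 + 3 i \sqrt{3} \approx 1386.0 + 5.1962 i$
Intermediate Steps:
$m{\left(J \right)} = \sqrt{-28 + J}$
$1596 + \left(m{\left(\left(-4 + \left(5 - 2\right)\right)^{2} \right)} - 210\right) = 1596 - \left(210 - \sqrt{-28 + \left(-4 + \left(5 - 2\right)\right)^{2}}\right) = 1596 - \left(210 - \sqrt{-28 + \left(-4 + 3\right)^{2}}\right) = 1596 - \left(210 - \sqrt{-28 + \left(-1\right)^{2}}\right) = 1596 - \left(210 - \sqrt{-28 + 1}\right) = 1596 - \left(210 - \sqrt{-27}\right) = 1596 - \left(210 - 3 i \sqrt{3}\right) = 1386 + 3 i \sqrt{3}$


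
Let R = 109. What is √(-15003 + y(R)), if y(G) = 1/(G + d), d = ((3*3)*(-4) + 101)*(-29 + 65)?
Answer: I*√89982005354/2449 ≈ 122.49*I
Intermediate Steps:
d = 2340 (d = (9*(-4) + 101)*36 = (-36 + 101)*36 = 65*36 = 2340)
y(G) = 1/(2340 + G) (y(G) = 1/(G + 2340) = 1/(2340 + G))
√(-15003 + y(R)) = √(-15003 + 1/(2340 + 109)) = √(-15003 + 1/2449) = √(-36742346/2449) = I*√89982005354/2449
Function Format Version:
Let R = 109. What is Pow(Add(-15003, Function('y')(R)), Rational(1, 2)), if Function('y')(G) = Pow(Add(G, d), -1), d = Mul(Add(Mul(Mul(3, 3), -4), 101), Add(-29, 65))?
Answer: Mul(Rational(1, 2449), I, Pow(89982005354, Rational(1, 2))) ≈ Mul(122.49, I)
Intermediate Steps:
d = 2340 (d = Mul(Add(Mul(9, -4), 101), 36) = Mul(Add(-36, 101), 36) = Mul(65, 36) = 2340)
Function('y')(G) = Pow(Add(2340, G), -1) (Function('y')(G) = Pow(Add(G, 2340), -1) = Pow(Add(2340, G), -1))
Pow(Add(-15003, Function('y')(R)), Rational(1, 2)) = Pow(Add(-15003, Pow(Add(2340, 109), -1)), Rational(1, 2)) = Pow(Add(-15003, Pow(2449, -1)), Rational(1, 2)) = Pow(Add(-15003, Rational(1, 2449)), Rational(1, 2)) = Pow(Rational(-36742346, 2449), Rational(1, 2)) = Mul(Rational(1, 2449), I, Pow(89982005354, Rational(1, 2)))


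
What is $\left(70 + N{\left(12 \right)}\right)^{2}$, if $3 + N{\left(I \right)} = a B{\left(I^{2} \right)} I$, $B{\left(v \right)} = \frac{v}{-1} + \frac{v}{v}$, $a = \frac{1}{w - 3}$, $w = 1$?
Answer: $855625$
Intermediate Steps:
$a = - \frac{1}{2}$ ($a = \frac{1}{1 - 3} = \frac{1}{-2} = - \frac{1}{2} \approx -0.5$)
$B{\left(v \right)} = 1 - v$ ($B{\left(v \right)} = v \left(-1\right) + 1 = - v + 1 = 1 - v$)
$N{\left(I \right)} = -3 + I \left(- \frac{1}{2} + \frac{I^{2}}{2}\right)$ ($N{\left(I \right)} = -3 + - \frac{1 - I^{2}}{2} I = -3 + \left(- \frac{1}{2} + \frac{I^{2}}{2}\right) I = -3 + I \left(- \frac{1}{2} + \frac{I^{2}}{2}\right)$)
$\left(70 + N{\left(12 \right)}\right)^{2} = \left(70 - \left(9 - 864\right)\right)^{2} = \left(70 - -855\right)^{2} = \left(70 + 855\right)^{2} = 925^{2} = 855625$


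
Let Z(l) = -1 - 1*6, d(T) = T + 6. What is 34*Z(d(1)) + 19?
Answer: -219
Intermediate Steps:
d(T) = 6 + T
Z(l) = -7 (Z(l) = -1 - 6 = -7)
34*Z(d(1)) + 19 = 34*(-7) + 19 = -238 + 19 = -219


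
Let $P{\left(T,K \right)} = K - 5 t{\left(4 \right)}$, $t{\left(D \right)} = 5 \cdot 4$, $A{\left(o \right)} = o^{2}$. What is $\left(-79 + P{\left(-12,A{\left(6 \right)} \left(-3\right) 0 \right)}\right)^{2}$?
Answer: $32041$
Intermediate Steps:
$t{\left(D \right)} = 20$
$P{\left(T,K \right)} = -100 + K$ ($P{\left(T,K \right)} = K - 100 = -100 + K$)
$\left(-79 + P{\left(-12,A{\left(6 \right)} \left(-3\right) 0 \right)}\right)^{2} = \left(-79 - \left(100 - 6^{2} \left(-3\right) 0\right)\right)^{2} = \left(-79 - \left(100 - 36 \left(-3\right) 0\right)\right)^{2} = \left(-79 - 100\right)^{2} = \left(-179\right)^{2} = 32041$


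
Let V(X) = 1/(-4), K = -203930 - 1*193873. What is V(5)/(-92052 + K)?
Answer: 1/1959420 ≈ 5.1035e-7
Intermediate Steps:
K = -397803 (K = -203930 - 193873 = -397803)
V(X) = -¼
V(5)/(-92052 + K) = -1/(4*(-92052 - 397803)) = -¼/(-489855) = -¼*(-1/489855) = 1/1959420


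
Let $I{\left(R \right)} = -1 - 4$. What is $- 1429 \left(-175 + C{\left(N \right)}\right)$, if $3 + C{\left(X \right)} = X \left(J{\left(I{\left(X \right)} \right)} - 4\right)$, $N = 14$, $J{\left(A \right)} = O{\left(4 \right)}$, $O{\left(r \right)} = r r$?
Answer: $14290$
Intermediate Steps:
$I{\left(R \right)} = -5$
$O{\left(r \right)} = r^{2}$
$J{\left(A \right)} = 16$ ($J{\left(A \right)} = 4^{2} = 16$)
$C{\left(X \right)} = -3 + 12 X$ ($C{\left(X \right)} = -3 + X \left(16 - 4\right) = -3 + X 12 = -3 + 12 X$)
$- 1429 \left(-175 + C{\left(N \right)}\right) = - 1429 \left(-175 + \left(-3 + 12 \cdot 14\right)\right) = - 1429 \left(-175 + \left(-3 + 168\right)\right) = - 1429 \left(-175 + 165\right) = \left(-1429\right) \left(-10\right) = 14290$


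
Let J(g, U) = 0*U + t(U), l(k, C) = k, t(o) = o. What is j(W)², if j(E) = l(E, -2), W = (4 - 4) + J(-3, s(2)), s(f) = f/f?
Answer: 1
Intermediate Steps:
s(f) = 1
J(g, U) = U (J(g, U) = 0*U + U = 0 + U = U)
W = 1 (W = (4 - 4) + 1 = 0 + 1 = 1)
j(E) = E
j(W)² = 1² = 1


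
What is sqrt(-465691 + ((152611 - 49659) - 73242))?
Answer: I*sqrt(435981) ≈ 660.29*I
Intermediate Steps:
sqrt(-465691 + ((152611 - 49659) - 73242)) = sqrt(-465691 + (102952 - 73242)) = sqrt(-465691 + 29710) = sqrt(-435981) = I*sqrt(435981)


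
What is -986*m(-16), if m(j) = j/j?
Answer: -986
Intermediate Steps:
m(j) = 1
-986*m(-16) = -986*1 = -986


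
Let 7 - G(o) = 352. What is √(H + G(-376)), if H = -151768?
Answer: I*√152113 ≈ 390.02*I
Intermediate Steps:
G(o) = -345 (G(o) = 7 - 1*352 = 7 - 352 = -345)
√(H + G(-376)) = √(-151768 - 345) = √(-152113) = I*√152113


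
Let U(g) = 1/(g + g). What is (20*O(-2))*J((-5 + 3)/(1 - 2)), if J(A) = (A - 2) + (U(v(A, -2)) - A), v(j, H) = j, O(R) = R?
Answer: 70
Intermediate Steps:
U(g) = 1/(2*g)
J(A) = -2 + 1/(2*A) (J(A) = (A - 2) + (1/(2*A) - A) = (-2 + A) + (1/(2*A) - A) = -2 + 1/(2*A))
(20*O(-2))*J((-5 + 3)/(1 - 2)) = (20*(-2))*(-2 + 1/(2*(((-5 + 3)/(1 - 2))))) = -40*(-2 + 1/(2*((-2/(-1))))) = -40*(-2 + 1/(2*((-2*(-1))))) = -40*(-2 + (½)/2) = -40*(-2 + (½)*(½)) = -40*(-2 + ¼) = -40*(-7/4) = 70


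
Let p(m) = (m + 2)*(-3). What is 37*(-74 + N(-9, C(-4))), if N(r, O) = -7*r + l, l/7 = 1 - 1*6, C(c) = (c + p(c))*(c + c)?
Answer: -1702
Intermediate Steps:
p(m) = -6 - 3*m (p(m) = (2 + m)*(-3) = -6 - 3*m)
C(c) = 2*c*(-6 - 2*c) (C(c) = (c + (-6 - 3*c))*(c + c) = (-6 - 2*c)*(2*c) = 2*c*(-6 - 2*c))
l = -35 (l = 7*(1 - 1*6) = 7*(1 - 6) = 7*(-5) = -35)
N(r, O) = -35 - 7*r (N(r, O) = -7*r - 35 = -35 - 7*r)
37*(-74 + N(-9, C(-4))) = 37*(-74 + (-35 - 7*(-9))) = 37*(-74 + (-35 + 63)) = 37*(-74 + 28) = 37*(-46) = -1702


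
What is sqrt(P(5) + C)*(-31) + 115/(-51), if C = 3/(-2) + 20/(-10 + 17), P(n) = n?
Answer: -115/51 - 31*sqrt(1246)/14 ≈ -80.416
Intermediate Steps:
C = 19/14 (C = 3*(-1/2) + 20/7 = -3/2 + 20*(1/7) = -3/2 + 20/7 = 19/14 ≈ 1.3571)
sqrt(P(5) + C)*(-31) + 115/(-51) = sqrt(5 + 19/14)*(-31) + 115/(-51) = sqrt(89/14)*(-31) + 115*(-1/51) = (sqrt(1246)/14)*(-31) - 115/51 = -31*sqrt(1246)/14 - 115/51 = -115/51 - 31*sqrt(1246)/14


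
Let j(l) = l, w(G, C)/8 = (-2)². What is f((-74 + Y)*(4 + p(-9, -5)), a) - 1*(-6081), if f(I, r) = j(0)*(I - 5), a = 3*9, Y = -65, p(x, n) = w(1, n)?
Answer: 6081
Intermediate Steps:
w(G, C) = 32 (w(G, C) = 8*(-2)² = 8*4 = 32)
p(x, n) = 32
a = 27
f(I, r) = 0 (f(I, r) = 0*(I - 5) = 0*(-5 + I) = 0)
f((-74 + Y)*(4 + p(-9, -5)), a) - 1*(-6081) = 0 - 1*(-6081) = 0 + 6081 = 6081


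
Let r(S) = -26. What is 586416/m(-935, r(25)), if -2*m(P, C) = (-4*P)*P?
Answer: 293208/874225 ≈ 0.33539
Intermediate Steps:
m(P, C) = 2*P² (m(P, C) = -(-4*P)*P/2 = -(-2)*P² = 2*P²)
586416/m(-935, r(25)) = 586416/((2*(-935)²)) = 586416/((2*874225)) = 586416/1748450 = 586416*(1/1748450) = 293208/874225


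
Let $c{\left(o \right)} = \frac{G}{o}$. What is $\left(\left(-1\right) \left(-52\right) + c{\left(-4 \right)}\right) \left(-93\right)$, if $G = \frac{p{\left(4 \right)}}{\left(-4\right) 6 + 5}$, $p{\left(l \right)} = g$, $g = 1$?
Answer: $- \frac{367629}{76} \approx -4837.2$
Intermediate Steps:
$p{\left(l \right)} = 1$
$G = - \frac{1}{19}$ ($G = 1 \frac{1}{\left(-4\right) 6 + 5} = 1 \frac{1}{-24 + 5} = 1 \frac{1}{-19} = 1 \left(- \frac{1}{19}\right) = - \frac{1}{19} \approx -0.052632$)
$c{\left(o \right)} = - \frac{1}{19 o}$
$\left(\left(-1\right) \left(-52\right) + c{\left(-4 \right)}\right) \left(-93\right) = \left(\left(-1\right) \left(-52\right) - \frac{1}{19 \left(-4\right)}\right) \left(-93\right) = \left(52 - - \frac{1}{76}\right) \left(-93\right) = \left(52 + \frac{1}{76}\right) \left(-93\right) = \frac{3953}{76} \left(-93\right) = - \frac{367629}{76}$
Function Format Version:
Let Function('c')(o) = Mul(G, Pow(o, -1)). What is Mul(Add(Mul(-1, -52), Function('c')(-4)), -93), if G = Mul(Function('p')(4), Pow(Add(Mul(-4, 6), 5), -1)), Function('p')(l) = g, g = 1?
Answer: Rational(-367629, 76) ≈ -4837.2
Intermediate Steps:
Function('p')(l) = 1
G = Rational(-1, 19) (G = Mul(1, Pow(Add(Mul(-4, 6), 5), -1)) = Mul(1, Pow(Add(-24, 5), -1)) = Mul(1, Pow(-19, -1)) = Mul(1, Rational(-1, 19)) = Rational(-1, 19) ≈ -0.052632)
Function('c')(o) = Mul(Rational(-1, 19), Pow(o, -1))
Mul(Add(Mul(-1, -52), Function('c')(-4)), -93) = Mul(Add(Mul(-1, -52), Mul(Rational(-1, 19), Pow(-4, -1))), -93) = Mul(Add(52, Mul(Rational(-1, 19), Rational(-1, 4))), -93) = Mul(Add(52, Rational(1, 76)), -93) = Mul(Rational(3953, 76), -93) = Rational(-367629, 76)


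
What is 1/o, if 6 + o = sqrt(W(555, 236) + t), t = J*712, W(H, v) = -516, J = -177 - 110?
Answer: -3/102448 - I*sqrt(51215)/102448 ≈ -2.9283e-5 - 0.002209*I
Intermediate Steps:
J = -287
t = -204344 (t = -287*712 = -204344)
o = -6 + 2*I*sqrt(51215) (o = -6 + sqrt(-516 - 204344) = -6 + sqrt(-204860) = -6 + 2*I*sqrt(51215) ≈ -6.0 + 452.61*I)
1/o = 1/(-6 + 2*I*sqrt(51215))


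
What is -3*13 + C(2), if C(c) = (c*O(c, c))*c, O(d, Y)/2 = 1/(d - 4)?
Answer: -43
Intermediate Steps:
O(d, Y) = 2/(-4 + d) (O(d, Y) = 2/(d - 4) = 2/(-4 + d))
C(c) = 2*c**2/(-4 + c) (C(c) = (c*(2/(-4 + c)))*c = (2*c/(-4 + c))*c = 2*c**2/(-4 + c))
-3*13 + C(2) = -3*13 + 2*2**2/(-4 + 2) = -39 + 2*4/(-2) = -39 + 2*4*(-1/2) = -39 - 4 = -43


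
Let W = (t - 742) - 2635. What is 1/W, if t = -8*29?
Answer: -1/3609 ≈ -0.00027709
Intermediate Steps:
t = -232
W = -3609 (W = (-232 - 742) - 2635 = -974 - 2635 = -3609)
1/W = 1/(-3609) = -1/3609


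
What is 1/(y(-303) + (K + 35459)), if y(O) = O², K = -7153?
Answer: 1/120115 ≈ 8.3254e-6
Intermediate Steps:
1/(y(-303) + (K + 35459)) = 1/((-303)² + (-7153 + 35459)) = 1/(91809 + 28306) = 1/120115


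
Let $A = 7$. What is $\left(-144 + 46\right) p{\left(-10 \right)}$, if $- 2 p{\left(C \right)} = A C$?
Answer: $-3430$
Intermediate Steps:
$p{\left(C \right)} = - \frac{7 C}{2}$
$\left(-144 + 46\right) p{\left(-10 \right)} = \left(-144 + 46\right) \left(\left(- \frac{7}{2}\right) \left(-10\right)\right) = \left(-98\right) 35 = -3430$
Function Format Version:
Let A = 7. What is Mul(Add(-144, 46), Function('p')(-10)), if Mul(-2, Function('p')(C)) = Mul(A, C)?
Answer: -3430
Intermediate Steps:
Function('p')(C) = Mul(Rational(-7, 2), C) (Function('p')(C) = Mul(Rational(-1, 2), Mul(7, C)) = Mul(Rational(-7, 2), C))
Mul(Add(-144, 46), Function('p')(-10)) = Mul(Add(-144, 46), Mul(Rational(-7, 2), -10)) = Mul(-98, 35) = -3430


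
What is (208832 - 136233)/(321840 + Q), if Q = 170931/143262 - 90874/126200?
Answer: 109380462981300/484897311933101 ≈ 0.22557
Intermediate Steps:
Q = 712725101/1506638700 (Q = 170931*(1/143262) - 90874*1/126200 = 56977/47754 - 45437/63100 = 712725101/1506638700 ≈ 0.47306)
(208832 - 136233)/(321840 + Q) = (208832 - 136233)/(321840 + 712725101/1506638700) = 72599/(484897311933101/1506638700) = 72599*(1506638700/484897311933101) = 109380462981300/484897311933101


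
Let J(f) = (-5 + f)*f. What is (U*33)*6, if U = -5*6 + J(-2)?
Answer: -3168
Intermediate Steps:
J(f) = f*(-5 + f)
U = -16 (U = -5*6 - 2*(-5 - 2) = -30 - 2*(-7) = -30 + 14 = -16)
(U*33)*6 = -16*33*6 = -528*6 = -3168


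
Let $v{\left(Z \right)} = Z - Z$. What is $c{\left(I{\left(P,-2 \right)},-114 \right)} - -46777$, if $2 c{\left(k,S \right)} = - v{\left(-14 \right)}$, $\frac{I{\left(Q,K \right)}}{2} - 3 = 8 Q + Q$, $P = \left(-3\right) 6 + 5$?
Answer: $46777$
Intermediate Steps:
$P = -13$ ($P = -18 + 5 = -13$)
$v{\left(Z \right)} = 0$
$I{\left(Q,K \right)} = 6 + 18 Q$ ($I{\left(Q,K \right)} = 6 + 2 \left(8 Q + Q\right) = 6 + 2 \cdot 9 Q = 6 + 18 Q$)
$c{\left(k,S \right)} = 0$ ($c{\left(k,S \right)} = \frac{\left(-1\right) 0}{2} = \frac{1}{2} \cdot 0 = 0$)
$c{\left(I{\left(P,-2 \right)},-114 \right)} - -46777 = 0 - -46777 = 0 + 46777 = 46777$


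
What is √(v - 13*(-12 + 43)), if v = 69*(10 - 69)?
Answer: I*√4474 ≈ 66.888*I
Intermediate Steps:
v = -4071 (v = 69*(-59) = -4071)
√(v - 13*(-12 + 43)) = √(-4071 - 13*(-12 + 43)) = √(-4071 - 13*31) = √(-4071 - 403) = √(-4474) = I*√4474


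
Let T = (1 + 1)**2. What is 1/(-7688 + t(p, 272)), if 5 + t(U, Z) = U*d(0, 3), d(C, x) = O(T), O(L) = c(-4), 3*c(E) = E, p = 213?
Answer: -1/7977 ≈ -0.00012536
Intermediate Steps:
c(E) = E/3
T = 4 (T = 2**2 = 4)
O(L) = -4/3 (O(L) = (1/3)*(-4) = -4/3)
d(C, x) = -4/3
t(U, Z) = -5 - 4*U/3 (t(U, Z) = -5 + U*(-4/3) = -5 - 4*U/3)
1/(-7688 + t(p, 272)) = 1/(-7688 + (-5 - 4/3*213)) = 1/(-7688 + (-5 - 284)) = 1/(-7688 - 289) = 1/(-7977) = -1/7977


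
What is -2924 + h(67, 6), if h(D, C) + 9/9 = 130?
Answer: -2795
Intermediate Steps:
h(D, C) = 129 (h(D, C) = -1 + 130 = 129)
-2924 + h(67, 6) = -2924 + 129 = -2795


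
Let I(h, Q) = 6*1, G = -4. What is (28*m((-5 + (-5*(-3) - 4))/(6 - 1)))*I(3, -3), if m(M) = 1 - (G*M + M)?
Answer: 3864/5 ≈ 772.80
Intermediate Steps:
m(M) = 1 + 3*M (m(M) = 1 - (-4*M + M) = 1 - (-3)*M = 1 + 3*M)
I(h, Q) = 6
(28*m((-5 + (-5*(-3) - 4))/(6 - 1)))*I(3, -3) = (28*(1 + 3*((-5 + (-5*(-3) - 4))/(6 - 1))))*6 = (28*(1 + 3*((-5 + (15 - 4))/5)))*6 = (28*(1 + 3*((-5 + 11)*(⅕))))*6 = (28*(1 + 3*(6*(⅕))))*6 = (28*(1 + 3*(6/5)))*6 = (28*(1 + 18/5))*6 = (28*(23/5))*6 = (644/5)*6 = 3864/5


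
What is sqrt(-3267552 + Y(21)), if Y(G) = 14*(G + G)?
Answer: 6*I*sqrt(90749) ≈ 1807.5*I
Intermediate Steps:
Y(G) = 28*G (Y(G) = 14*(2*G) = 28*G)
sqrt(-3267552 + Y(21)) = sqrt(-3267552 + 28*21) = sqrt(-3267552 + 588) = sqrt(-3266964) = 6*I*sqrt(90749)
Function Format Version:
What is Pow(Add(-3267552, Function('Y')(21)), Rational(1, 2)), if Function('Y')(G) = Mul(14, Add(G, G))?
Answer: Mul(6, I, Pow(90749, Rational(1, 2))) ≈ Mul(1807.5, I)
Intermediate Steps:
Function('Y')(G) = Mul(28, G) (Function('Y')(G) = Mul(14, Mul(2, G)) = Mul(28, G))
Pow(Add(-3267552, Function('Y')(21)), Rational(1, 2)) = Pow(Add(-3267552, Mul(28, 21)), Rational(1, 2)) = Pow(Add(-3267552, 588), Rational(1, 2)) = Pow(-3266964, Rational(1, 2)) = Mul(6, I, Pow(90749, Rational(1, 2)))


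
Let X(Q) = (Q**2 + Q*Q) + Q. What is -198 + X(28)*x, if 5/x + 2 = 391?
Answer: -69042/389 ≈ -177.49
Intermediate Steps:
X(Q) = Q + 2*Q**2 (X(Q) = (Q**2 + Q**2) + Q = 2*Q**2 + Q = Q + 2*Q**2)
x = 5/389 (x = 5/(-2 + 391) = 5/389 ≈ 0.012853)
-198 + X(28)*x = -198 + (28*(1 + 2*28))*(5/389) = -198 + (28*(1 + 56))*(5/389) = -198 + (28*57)*(5/389) = -198 + 1596*(5/389) = -198 + 7980/389 = -69042/389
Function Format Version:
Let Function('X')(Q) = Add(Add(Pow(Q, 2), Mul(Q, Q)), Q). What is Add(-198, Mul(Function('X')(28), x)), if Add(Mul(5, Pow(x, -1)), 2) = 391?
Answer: Rational(-69042, 389) ≈ -177.49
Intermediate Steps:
Function('X')(Q) = Add(Q, Mul(2, Pow(Q, 2))) (Function('X')(Q) = Add(Add(Pow(Q, 2), Pow(Q, 2)), Q) = Add(Mul(2, Pow(Q, 2)), Q) = Add(Q, Mul(2, Pow(Q, 2))))
x = Rational(5, 389) (x = Mul(5, Pow(Add(-2, 391), -1)) = Mul(5, Pow(389, -1)) = Mul(5, Rational(1, 389)) = Rational(5, 389) ≈ 0.012853)
Add(-198, Mul(Function('X')(28), x)) = Add(-198, Mul(Mul(28, Add(1, Mul(2, 28))), Rational(5, 389))) = Add(-198, Mul(Mul(28, Add(1, 56)), Rational(5, 389))) = Add(-198, Mul(Mul(28, 57), Rational(5, 389))) = Add(-198, Mul(1596, Rational(5, 389))) = Add(-198, Rational(7980, 389)) = Rational(-69042, 389)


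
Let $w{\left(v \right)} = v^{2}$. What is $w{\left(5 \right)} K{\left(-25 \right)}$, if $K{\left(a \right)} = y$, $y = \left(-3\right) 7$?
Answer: $-525$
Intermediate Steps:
$y = -21$
$K{\left(a \right)} = -21$
$w{\left(5 \right)} K{\left(-25 \right)} = 5^{2} \left(-21\right) = 25 \left(-21\right) = -525$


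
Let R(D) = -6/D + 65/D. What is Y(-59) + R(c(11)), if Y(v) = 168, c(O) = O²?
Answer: 20387/121 ≈ 168.49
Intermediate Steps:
R(D) = 59/D
Y(-59) + R(c(11)) = 168 + 59/(11²) = 168 + 59/121 = 20387/121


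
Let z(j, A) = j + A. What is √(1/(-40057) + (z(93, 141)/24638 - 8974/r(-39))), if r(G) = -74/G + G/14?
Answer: √61501419040889799068990/2467310915 ≈ 100.51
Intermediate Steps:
z(j, A) = A + j
r(G) = -74/G + G/14 (r(G) = -74/G + G*(1/14) = -74/G + G/14)
√(1/(-40057) + (z(93, 141)/24638 - 8974/r(-39))) = √(1/(-40057) + ((141 + 93)/24638 - 8974/(-74/(-39) + (1/14)*(-39)))) = √(-1/40057 + (234*(1/24638) - 8974/(-74*(-1/39) - 39/14))) = √(-1/40057 + (117/12319 - 8974/(74/39 - 39/14))) = √(-1/40057 + (117/12319 - 8974/(-485/546))) = √(-1/40057 + (117/12319 - 8974*(-546/485))) = √(-1/40057 + (117/12319 + 4899804/485)) = √(-1/40057 + 622275693/61595) = √(24926497372906/2467310915) = √61501419040889799068990/2467310915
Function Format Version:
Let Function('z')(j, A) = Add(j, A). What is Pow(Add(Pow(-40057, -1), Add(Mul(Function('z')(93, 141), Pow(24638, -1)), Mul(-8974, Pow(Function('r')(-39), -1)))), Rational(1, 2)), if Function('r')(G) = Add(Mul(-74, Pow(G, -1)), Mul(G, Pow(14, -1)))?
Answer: Mul(Rational(1, 2467310915), Pow(61501419040889799068990, Rational(1, 2))) ≈ 100.51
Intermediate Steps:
Function('z')(j, A) = Add(A, j)
Function('r')(G) = Add(Mul(-74, Pow(G, -1)), Mul(Rational(1, 14), G)) (Function('r')(G) = Add(Mul(-74, Pow(G, -1)), Mul(G, Rational(1, 14))) = Add(Mul(-74, Pow(G, -1)), Mul(Rational(1, 14), G)))
Pow(Add(Pow(-40057, -1), Add(Mul(Function('z')(93, 141), Pow(24638, -1)), Mul(-8974, Pow(Function('r')(-39), -1)))), Rational(1, 2)) = Pow(Add(Pow(-40057, -1), Add(Mul(Add(141, 93), Pow(24638, -1)), Mul(-8974, Pow(Add(Mul(-74, Pow(-39, -1)), Mul(Rational(1, 14), -39)), -1)))), Rational(1, 2)) = Pow(Add(Rational(-1, 40057), Add(Mul(234, Rational(1, 24638)), Mul(-8974, Pow(Add(Mul(-74, Rational(-1, 39)), Rational(-39, 14)), -1)))), Rational(1, 2)) = Pow(Add(Rational(-1, 40057), Add(Rational(117, 12319), Mul(-8974, Pow(Add(Rational(74, 39), Rational(-39, 14)), -1)))), Rational(1, 2)) = Pow(Add(Rational(-1, 40057), Add(Rational(117, 12319), Mul(-8974, Pow(Rational(-485, 546), -1)))), Rational(1, 2)) = Pow(Add(Rational(-1, 40057), Add(Rational(117, 12319), Mul(-8974, Rational(-546, 485)))), Rational(1, 2)) = Pow(Add(Rational(-1, 40057), Add(Rational(117, 12319), Rational(4899804, 485))), Rational(1, 2)) = Pow(Add(Rational(-1, 40057), Rational(622275693, 61595)), Rational(1, 2)) = Pow(Rational(24926497372906, 2467310915), Rational(1, 2)) = Mul(Rational(1, 2467310915), Pow(61501419040889799068990, Rational(1, 2)))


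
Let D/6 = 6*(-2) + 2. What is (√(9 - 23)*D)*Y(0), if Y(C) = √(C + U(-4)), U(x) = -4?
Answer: 120*√14 ≈ 449.00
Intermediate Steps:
Y(C) = √(-4 + C) (Y(C) = √(C - 4) = √(-4 + C))
D = -60 (D = 6*(6*(-2) + 2) = 6*(-12 + 2) = 6*(-10) = -60)
(√(9 - 23)*D)*Y(0) = (√(9 - 23)*(-60))*√(-4 + 0) = (√(-14)*(-60))*√(-4) = ((I*√14)*(-60))*(2*I) = (-60*I*√14)*(2*I) = 120*√14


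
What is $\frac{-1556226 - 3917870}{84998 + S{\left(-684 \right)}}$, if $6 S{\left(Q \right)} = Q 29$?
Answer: $- \frac{1368524}{20423} \approx -67.009$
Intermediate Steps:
$S{\left(Q \right)} = \frac{29 Q}{6}$ ($S{\left(Q \right)} = \frac{Q 29}{6} = \frac{29 Q}{6}$)
$\frac{-1556226 - 3917870}{84998 + S{\left(-684 \right)}} = \frac{-1556226 - 3917870}{84998 + \frac{29}{6} \left(-684\right)} = - \frac{5474096}{84998 - 3306} = - \frac{5474096}{81692} = \left(-5474096\right) \frac{1}{81692} = - \frac{1368524}{20423}$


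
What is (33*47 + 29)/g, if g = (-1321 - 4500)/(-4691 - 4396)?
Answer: 14357460/5821 ≈ 2466.5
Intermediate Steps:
g = 5821/9087 (g = -5821/(-9087) = -5821*(-1/9087) = 5821/9087 ≈ 0.64058)
(33*47 + 29)/g = (33*47 + 29)/(5821/9087) = (1551 + 29)*(9087/5821) = 1580*(9087/5821) = 14357460/5821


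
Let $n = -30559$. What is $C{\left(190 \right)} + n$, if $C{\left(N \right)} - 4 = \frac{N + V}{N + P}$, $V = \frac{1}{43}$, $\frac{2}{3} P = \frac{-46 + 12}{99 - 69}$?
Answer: $- \frac{2473926085}{80969} \approx -30554.0$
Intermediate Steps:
$P = - \frac{17}{10}$ ($P = \frac{3 \frac{-46 + 12}{99 - 69}}{2} = \frac{3 \left(- \frac{34}{30}\right)}{2} = \frac{3 \left(\left(-34\right) \frac{1}{30}\right)}{2} = \frac{3}{2} \left(- \frac{17}{15}\right) = - \frac{17}{10} \approx -1.7$)
$V = \frac{1}{43} \approx 0.023256$
$C{\left(N \right)} = 4 + \frac{\frac{1}{43} + N}{- \frac{17}{10} + N}$ ($C{\left(N \right)} = 4 + \frac{N + \frac{1}{43}}{N - \frac{17}{10}} = 4 + \frac{\frac{1}{43} + N}{- \frac{17}{10} + N}$)
$C{\left(190 \right)} + n = \frac{2 \left(-1457 + 1075 \cdot 190\right)}{43 \left(-17 + 10 \cdot 190\right)} - 30559 = \frac{2 \left(-1457 + 204250\right)}{43 \left(-17 + 1900\right)} - 30559 = \frac{2}{43} \cdot \frac{1}{1883} \cdot 202793 - 30559 = \frac{405586}{80969} - 30559 = - \frac{2473926085}{80969}$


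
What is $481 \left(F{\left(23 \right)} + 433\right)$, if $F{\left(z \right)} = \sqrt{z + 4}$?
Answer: $208273 + 1443 \sqrt{3} \approx 2.1077 \cdot 10^{5}$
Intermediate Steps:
$F{\left(z \right)} = \sqrt{4 + z}$
$481 \left(F{\left(23 \right)} + 433\right) = 481 \left(\sqrt{4 + 23} + 433\right) = 481 \left(\sqrt{27} + 433\right) = 481 \left(3 \sqrt{3} + 433\right) = 481 \left(433 + 3 \sqrt{3}\right) = 208273 + 1443 \sqrt{3}$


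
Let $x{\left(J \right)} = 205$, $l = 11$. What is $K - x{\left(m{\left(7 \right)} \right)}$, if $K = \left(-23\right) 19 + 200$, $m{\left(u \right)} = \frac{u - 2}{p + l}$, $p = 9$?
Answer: $-442$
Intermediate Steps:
$m{\left(u \right)} = - \frac{1}{10} + \frac{u}{20}$ ($m{\left(u \right)} = \frac{u - 2}{9 + 11} = \frac{-2 + u}{20} = \left(-2 + u\right) \frac{1}{20} = - \frac{1}{10} + \frac{u}{20}$)
$K = -237$ ($K = -437 + 200 = -237$)
$K - x{\left(m{\left(7 \right)} \right)} = -237 - 205 = -442$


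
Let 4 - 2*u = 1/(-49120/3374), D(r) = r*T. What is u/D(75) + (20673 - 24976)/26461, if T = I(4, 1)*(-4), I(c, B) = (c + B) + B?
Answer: -42566468483/259952864000 ≈ -0.16375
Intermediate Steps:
I(c, B) = c + 2*B (I(c, B) = (B + c) + B = c + 2*B)
T = -24 (T = (4 + 2*1)*(-4) = (4 + 2)*(-4) = 6*(-4) = -24)
D(r) = -24*r (D(r) = r*(-24) = -24*r)
u = 99927/49120 (u = 2 - 1/(2*((-49120/3374))) = 2 - 1/(2*((-49120*1/3374))) = 2 - 1/(2*(-24560/1687)) = 2 - 1/2*(-1687/24560) = 2 + 1687/49120 = 99927/49120 ≈ 2.0343)
u/D(75) + (20673 - 24976)/26461 = 99927/(49120*((-24*75))) + (20673 - 24976)/26461 = (99927/49120)/(-1800) - 4303*1/26461 = (99927/49120)*(-1/1800) - 4303/26461 = -11103/9824000 - 4303/26461 = -42566468483/259952864000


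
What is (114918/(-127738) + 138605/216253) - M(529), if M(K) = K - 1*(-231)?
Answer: -10500588889702/13811862857 ≈ -760.26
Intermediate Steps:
M(K) = 231 + K (M(K) = K + 231 = 231 + K)
(114918/(-127738) + 138605/216253) - M(529) = (114918/(-127738) + 138605/216253) - (231 + 529) = (114918*(-1/127738) + 138605*(1/216253)) - 1*760 = (-57459/63869 + 138605/216253) - 760 = -3573118382/13811862857 - 760 = -10500588889702/13811862857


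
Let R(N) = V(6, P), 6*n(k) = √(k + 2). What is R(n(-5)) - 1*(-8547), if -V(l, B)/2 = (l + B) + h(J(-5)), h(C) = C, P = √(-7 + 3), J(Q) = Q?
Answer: 8545 - 4*I ≈ 8545.0 - 4.0*I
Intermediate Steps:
n(k) = √(2 + k)/6 (n(k) = √(k + 2)/6 = √(2 + k)/6)
P = 2*I (P = √(-4) = 2*I ≈ 2.0*I)
V(l, B) = 10 - 2*B - 2*l (V(l, B) = -2*((l + B) - 5) = -2*((B + l) - 5) = -2*(-5 + B + l) = 10 - 2*B - 2*l)
R(N) = -2 - 4*I (R(N) = 10 - 4*I - 2*6 = 10 - 4*I - 12 = -2 - 4*I)
R(n(-5)) - 1*(-8547) = (-2 - 4*I) - 1*(-8547) = (-2 - 4*I) + 8547 = 8545 - 4*I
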